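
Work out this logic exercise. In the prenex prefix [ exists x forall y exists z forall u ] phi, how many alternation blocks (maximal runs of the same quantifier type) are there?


Quantifier-type sequence: E A E A  (A=forall, E=exists)
Group into maximal same-type runs:
  Ex1 | Ax1 | Ex1 | Ax1
Number of blocks = 4

4


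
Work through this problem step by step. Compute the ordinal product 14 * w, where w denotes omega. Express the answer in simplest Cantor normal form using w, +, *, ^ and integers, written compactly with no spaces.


Compute 14 * w.
Ordinal * is associative and left-distributive over +, but NOT commutative; for finite n>1, n*w = w but w*n stays w*n.
For finite n>0, n * w = sup{n*k : k<w} = w. So 14 * w = w.
Result = w

w


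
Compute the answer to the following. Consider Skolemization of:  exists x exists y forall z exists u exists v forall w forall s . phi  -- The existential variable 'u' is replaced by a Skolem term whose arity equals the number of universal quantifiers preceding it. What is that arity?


Quantifier prefix: exists x exists y forall z exists u exists v forall w forall s
'u' is existentially quantified at position 4.
Universal variables preceding it: z
Skolem function arity = 1

1


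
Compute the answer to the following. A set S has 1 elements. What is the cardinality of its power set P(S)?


The power set of a set with n elements has 2^n elements.
|P(S)| = 2^1 = 2

2


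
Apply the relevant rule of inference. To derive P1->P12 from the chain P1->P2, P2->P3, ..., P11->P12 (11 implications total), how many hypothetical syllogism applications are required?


With 11 implications in a chain connecting 12 propositions:
P1->P2, P2->P3, ..., P11->P12
Steps needed = (number of implications) - 1 = 11 - 1 = 10

10


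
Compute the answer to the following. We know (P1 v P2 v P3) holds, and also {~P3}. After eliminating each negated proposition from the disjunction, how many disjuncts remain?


Original disjuncts (3): P1, P2, P3
Negated (eliminate): ~P3
Remaining disjuncts: P1, P2
Count = 3 - 1 = 2

2


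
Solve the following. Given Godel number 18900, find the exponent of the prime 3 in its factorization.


Factorize 18900 by dividing by 3 repeatedly.
Division steps: 3 divides 18900 exactly 3 time(s).
Exponent of 3 = 3

3


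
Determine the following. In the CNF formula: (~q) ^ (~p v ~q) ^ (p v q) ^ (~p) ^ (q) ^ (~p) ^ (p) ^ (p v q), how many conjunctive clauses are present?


A CNF formula is a conjunction of clauses.
Clauses are separated by ^.
Counting the conjuncts: 8 clauses.

8


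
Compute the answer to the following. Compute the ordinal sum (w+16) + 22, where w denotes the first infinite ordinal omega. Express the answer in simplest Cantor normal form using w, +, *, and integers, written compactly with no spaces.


Compute (w+16) + 22.
Ordinal + is associative but NOT commutative; for finite n>0, n + w = w but w + n stays w+n.
By associativity: (w+16) + 22 = w + (16+22) = w+38.
Result = w+38

w+38


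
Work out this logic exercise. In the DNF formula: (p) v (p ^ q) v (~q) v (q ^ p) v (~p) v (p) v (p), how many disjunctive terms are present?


A DNF formula is a disjunction of terms (conjunctions).
Terms are separated by v.
Counting the disjuncts: 7 terms.

7


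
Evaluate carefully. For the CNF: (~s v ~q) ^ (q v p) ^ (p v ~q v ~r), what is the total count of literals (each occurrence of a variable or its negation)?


Counting literals in each clause:
Clause 1: 2 literal(s)
Clause 2: 2 literal(s)
Clause 3: 3 literal(s)
Total = 7

7


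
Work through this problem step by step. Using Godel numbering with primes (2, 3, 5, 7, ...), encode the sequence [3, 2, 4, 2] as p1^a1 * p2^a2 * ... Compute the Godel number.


Encode each element as an exponent of the corresponding prime:
  2^3 = 8
  3^2 = 9
  5^4 = 625
  7^2 = 49
Product = 8 * 9 * 625 * 49 = 2205000

2205000


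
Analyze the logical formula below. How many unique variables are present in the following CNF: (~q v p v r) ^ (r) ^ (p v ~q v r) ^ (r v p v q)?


Identify each variable that appears in the formula.
Variables found: p, q, r
Count = 3

3


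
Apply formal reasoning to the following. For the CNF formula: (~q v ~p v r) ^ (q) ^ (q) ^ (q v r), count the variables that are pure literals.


Check each variable for pure literal status:
p: pure negative
q: mixed (not pure)
r: pure positive
Pure literal count = 2

2


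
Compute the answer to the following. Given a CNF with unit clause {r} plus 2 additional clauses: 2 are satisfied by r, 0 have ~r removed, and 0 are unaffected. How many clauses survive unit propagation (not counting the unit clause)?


Satisfied (removed): 2
Shortened (remain): 0
Unchanged (remain): 0
Remaining = 0 + 0 = 0

0


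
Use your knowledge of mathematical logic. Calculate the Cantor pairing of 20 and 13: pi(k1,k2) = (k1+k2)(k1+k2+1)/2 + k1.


k1 + k2 = 33
(k1+k2)(k1+k2+1)/2 = 33 * 34 / 2 = 561
pi = 561 + 20 = 581

581


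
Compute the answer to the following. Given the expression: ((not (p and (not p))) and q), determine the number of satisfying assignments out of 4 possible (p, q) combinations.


Check all 4 assignments:
p=0, q=0: 0
p=0, q=1: 1
p=1, q=0: 0
p=1, q=1: 1
Count of True = 2

2


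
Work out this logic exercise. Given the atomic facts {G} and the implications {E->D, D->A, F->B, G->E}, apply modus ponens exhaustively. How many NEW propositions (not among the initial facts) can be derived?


Initial facts: {G}
Apply modus ponens to closure:
  G and G->E  =>  E
  E and E->D  =>  D
  D and D->A  =>  A
Final known: {A, D, E, G}
New propositions: {A, D, E}
Count = 3

3


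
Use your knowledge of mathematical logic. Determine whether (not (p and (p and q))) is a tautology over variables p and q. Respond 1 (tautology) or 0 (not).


Check all 4 assignments:
p=0, q=0: 1
p=0, q=1: 1
p=1, q=0: 1
p=1, q=1: 0
Satisfying count = 3/4.
Tautology iff count = 4: no.

0


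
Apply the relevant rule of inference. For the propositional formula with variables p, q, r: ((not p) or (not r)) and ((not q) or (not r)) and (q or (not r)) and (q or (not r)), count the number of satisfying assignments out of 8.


Evaluate all 8 assignments for p, q, r:
p=0, q=0, r=0: 1
p=0, q=0, r=1: 0
p=0, q=1, r=0: 1
p=0, q=1, r=1: 0
p=1, q=0, r=0: 1
p=1, q=0, r=1: 0
p=1, q=1, r=0: 1
p=1, q=1, r=1: 0
Satisfying count = 4

4


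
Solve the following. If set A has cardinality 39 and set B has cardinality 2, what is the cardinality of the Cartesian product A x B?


The Cartesian product A x B contains all ordered pairs (a, b).
|A x B| = |A| * |B| = 39 * 2 = 78

78


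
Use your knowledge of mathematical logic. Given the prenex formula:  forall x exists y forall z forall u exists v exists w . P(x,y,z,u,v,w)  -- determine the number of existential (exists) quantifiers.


Quantifier prefix: forall x exists y forall z forall u exists v exists w
Mark each quantifier type:
  U E U U E E
Universal count = 3, Existential count = 3
Asked for existential (exists) quantifiers: 3

3


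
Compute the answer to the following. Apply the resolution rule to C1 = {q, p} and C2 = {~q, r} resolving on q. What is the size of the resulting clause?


Remove q from C1 and ~q from C2.
C1 remainder: {p}
C2 remainder: {r}
Union (resolvent): {p, r}
Resolvent has 2 literal(s).

2


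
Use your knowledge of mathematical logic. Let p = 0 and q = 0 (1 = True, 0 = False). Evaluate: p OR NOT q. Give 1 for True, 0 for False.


p = 0, q = 0
Operation: p OR NOT q
Evaluate: 0 OR NOT 0 = 1

1


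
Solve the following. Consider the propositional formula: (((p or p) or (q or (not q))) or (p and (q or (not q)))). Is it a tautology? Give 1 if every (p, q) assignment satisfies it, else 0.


Check all 4 assignments:
p=0, q=0: 1
p=0, q=1: 1
p=1, q=0: 1
p=1, q=1: 1
Satisfying count = 4/4.
Tautology iff count = 4: yes.

1


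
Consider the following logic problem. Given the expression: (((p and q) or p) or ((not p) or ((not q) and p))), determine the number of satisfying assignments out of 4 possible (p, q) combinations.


Check all 4 assignments:
p=0, q=0: 1
p=0, q=1: 1
p=1, q=0: 1
p=1, q=1: 1
Count of True = 4

4


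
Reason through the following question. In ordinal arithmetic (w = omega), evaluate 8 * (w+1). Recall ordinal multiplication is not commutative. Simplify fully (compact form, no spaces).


Compute 8 * (w+1).
Ordinal * is associative and left-distributive over +, but NOT commutative; for finite n>1, n*w = w but w*n stays w*n.
By left-distributivity: 8 * (w+1) = 8*w + 8*1 = w + 8 = w+8.
Result = w+8

w+8


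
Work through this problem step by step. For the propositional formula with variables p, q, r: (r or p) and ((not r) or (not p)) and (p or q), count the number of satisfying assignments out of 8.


Evaluate all 8 assignments for p, q, r:
p=0, q=0, r=0: 0
p=0, q=0, r=1: 0
p=0, q=1, r=0: 0
p=0, q=1, r=1: 1
p=1, q=0, r=0: 1
p=1, q=0, r=1: 0
p=1, q=1, r=0: 1
p=1, q=1, r=1: 0
Satisfying count = 3

3


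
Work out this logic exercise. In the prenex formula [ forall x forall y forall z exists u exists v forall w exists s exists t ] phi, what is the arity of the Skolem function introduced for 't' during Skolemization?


Quantifier prefix: forall x forall y forall z exists u exists v forall w exists s exists t
't' is existentially quantified at position 8.
Universal variables preceding it: x, y, z, w
Skolem function arity = 4

4


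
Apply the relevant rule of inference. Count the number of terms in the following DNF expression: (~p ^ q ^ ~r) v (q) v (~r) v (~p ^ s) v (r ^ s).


A DNF formula is a disjunction of terms (conjunctions).
Terms are separated by v.
Counting the disjuncts: 5 terms.

5


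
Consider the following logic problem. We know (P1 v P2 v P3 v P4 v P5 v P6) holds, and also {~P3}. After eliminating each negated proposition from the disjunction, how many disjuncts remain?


Original disjuncts (6): P1, P2, P3, P4, P5, P6
Negated (eliminate): ~P3
Remaining disjuncts: P1, P2, P4, P5, P6
Count = 6 - 1 = 5

5


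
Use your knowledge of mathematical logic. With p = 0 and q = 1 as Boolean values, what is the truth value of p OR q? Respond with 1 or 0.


p = 0, q = 1
Operation: p OR q
Evaluate: 0 OR 1 = 1

1


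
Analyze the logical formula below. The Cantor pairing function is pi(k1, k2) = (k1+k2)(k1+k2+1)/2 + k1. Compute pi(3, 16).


k1 + k2 = 19
(k1+k2)(k1+k2+1)/2 = 19 * 20 / 2 = 190
pi = 190 + 3 = 193

193


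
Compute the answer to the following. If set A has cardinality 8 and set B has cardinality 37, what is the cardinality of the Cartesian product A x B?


The Cartesian product A x B contains all ordered pairs (a, b).
|A x B| = |A| * |B| = 8 * 37 = 296

296


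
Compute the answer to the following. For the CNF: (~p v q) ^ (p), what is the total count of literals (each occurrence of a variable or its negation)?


Counting literals in each clause:
Clause 1: 2 literal(s)
Clause 2: 1 literal(s)
Total = 3

3


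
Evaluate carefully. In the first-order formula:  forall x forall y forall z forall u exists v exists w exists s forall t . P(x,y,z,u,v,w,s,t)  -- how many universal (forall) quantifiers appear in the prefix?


Quantifier prefix: forall x forall y forall z forall u exists v exists w exists s forall t
Mark each quantifier type:
  U U U U E E E U
Universal count = 5, Existential count = 3
Asked for universal (forall) quantifiers: 5

5


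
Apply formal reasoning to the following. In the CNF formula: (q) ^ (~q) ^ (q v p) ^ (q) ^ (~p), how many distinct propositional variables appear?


Identify each variable that appears in the formula.
Variables found: p, q
Count = 2

2


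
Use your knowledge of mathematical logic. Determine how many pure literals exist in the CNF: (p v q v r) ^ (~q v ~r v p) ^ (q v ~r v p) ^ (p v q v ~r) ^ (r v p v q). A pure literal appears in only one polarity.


Check each variable for pure literal status:
p: pure positive
q: mixed (not pure)
r: mixed (not pure)
Pure literal count = 1

1


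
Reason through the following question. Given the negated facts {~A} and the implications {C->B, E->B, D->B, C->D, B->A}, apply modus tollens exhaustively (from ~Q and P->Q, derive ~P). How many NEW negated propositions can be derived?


Initial negated facts: {~A}
Apply modus tollens to closure:
  ~A and B->A  =>  ~B
  ~B and C->B  =>  ~C
  ~B and E->B  =>  ~E
  ~B and D->B  =>  ~D
Final negated: {~A, ~B, ~C, ~D, ~E}
New negations: {~B, ~C, ~D, ~E}
Count = 4

4


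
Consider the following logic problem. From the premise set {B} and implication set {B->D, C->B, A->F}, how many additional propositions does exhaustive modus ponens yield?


Initial facts: {B}
Apply modus ponens to closure:
  B and B->D  =>  D
Final known: {B, D}
New propositions: {D}
Count = 1

1


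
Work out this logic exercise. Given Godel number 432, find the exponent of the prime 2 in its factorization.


Factorize 432 by dividing by 2 repeatedly.
Division steps: 2 divides 432 exactly 4 time(s).
Exponent of 2 = 4

4


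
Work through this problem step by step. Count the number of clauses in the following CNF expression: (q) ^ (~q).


A CNF formula is a conjunction of clauses.
Clauses are separated by ^.
Counting the conjuncts: 2 clauses.

2


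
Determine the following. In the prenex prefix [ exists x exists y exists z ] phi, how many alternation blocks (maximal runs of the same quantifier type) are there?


Quantifier-type sequence: E E E  (A=forall, E=exists)
Group into maximal same-type runs:
  Ex3
Number of blocks = 1

1


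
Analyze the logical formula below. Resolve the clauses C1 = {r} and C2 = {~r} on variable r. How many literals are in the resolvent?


Remove r from C1 and ~r from C2.
C1 remainder: {}
C2 remainder: {}
Union (resolvent): {} (empty clause)
Resolvent has 0 literal(s).

0


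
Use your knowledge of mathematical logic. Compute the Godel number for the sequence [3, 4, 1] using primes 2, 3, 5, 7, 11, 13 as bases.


Encode each element as an exponent of the corresponding prime:
  2^3 = 8
  3^4 = 81
  5^1 = 5
Product = 8 * 81 * 5 = 3240

3240


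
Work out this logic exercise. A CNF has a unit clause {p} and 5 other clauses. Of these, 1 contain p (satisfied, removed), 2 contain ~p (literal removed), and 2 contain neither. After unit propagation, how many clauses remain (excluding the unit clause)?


Satisfied (removed): 1
Shortened (remain): 2
Unchanged (remain): 2
Remaining = 2 + 2 = 4

4


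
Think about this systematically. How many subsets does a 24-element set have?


The power set of a set with n elements has 2^n elements.
|P(S)| = 2^24 = 16777216

16777216


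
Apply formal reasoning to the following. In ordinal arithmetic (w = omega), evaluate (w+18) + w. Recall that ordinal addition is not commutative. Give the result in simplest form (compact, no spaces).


Compute (w+18) + w.
Ordinal + is associative but NOT commutative; for finite n>0, n + w = w but w + n stays w+n.
(w+18) + w = w + (18+w) = w + w = w*2 (the finite tail 18 is absorbed by the right w).
Result = w*2

w*2


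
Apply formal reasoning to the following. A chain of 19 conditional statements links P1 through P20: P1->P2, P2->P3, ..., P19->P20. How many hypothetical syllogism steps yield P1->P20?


With 19 implications in a chain connecting 20 propositions:
P1->P2, P2->P3, ..., P19->P20
Steps needed = (number of implications) - 1 = 19 - 1 = 18

18


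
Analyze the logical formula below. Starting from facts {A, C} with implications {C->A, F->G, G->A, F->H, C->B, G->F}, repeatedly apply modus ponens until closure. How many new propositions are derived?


Initial facts: {A, C}
Apply modus ponens to closure:
  C and C->B  =>  B
Final known: {A, B, C}
New propositions: {B}
Count = 1

1


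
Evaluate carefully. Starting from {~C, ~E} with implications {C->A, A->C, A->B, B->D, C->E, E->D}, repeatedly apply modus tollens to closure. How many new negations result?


Initial negated facts: {~C, ~E}
Apply modus tollens to closure:
  ~C and A->C  =>  ~A
Final negated: {~A, ~C, ~E}
New negations: {~A}
Count = 1

1


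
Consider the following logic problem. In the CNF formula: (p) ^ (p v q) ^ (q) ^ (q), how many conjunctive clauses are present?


A CNF formula is a conjunction of clauses.
Clauses are separated by ^.
Counting the conjuncts: 4 clauses.

4


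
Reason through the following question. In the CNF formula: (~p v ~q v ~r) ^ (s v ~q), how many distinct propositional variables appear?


Identify each variable that appears in the formula.
Variables found: p, q, r, s
Count = 4

4


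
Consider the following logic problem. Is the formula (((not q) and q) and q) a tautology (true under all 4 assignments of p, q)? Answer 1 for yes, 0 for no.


Check all 4 assignments:
p=0, q=0: 0
p=0, q=1: 0
p=1, q=0: 0
p=1, q=1: 0
Satisfying count = 0/4.
Tautology iff count = 4: no.

0


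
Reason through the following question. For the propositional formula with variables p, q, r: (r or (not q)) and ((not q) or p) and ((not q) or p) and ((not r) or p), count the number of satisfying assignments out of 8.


Evaluate all 8 assignments for p, q, r:
p=0, q=0, r=0: 1
p=0, q=0, r=1: 0
p=0, q=1, r=0: 0
p=0, q=1, r=1: 0
p=1, q=0, r=0: 1
p=1, q=0, r=1: 1
p=1, q=1, r=0: 0
p=1, q=1, r=1: 1
Satisfying count = 4

4


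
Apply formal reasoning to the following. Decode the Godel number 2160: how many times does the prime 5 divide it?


Factorize 2160 by dividing by 5 repeatedly.
Division steps: 5 divides 2160 exactly 1 time(s).
Exponent of 5 = 1

1


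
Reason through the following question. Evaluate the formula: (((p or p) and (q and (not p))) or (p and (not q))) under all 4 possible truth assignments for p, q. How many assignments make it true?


Check all 4 assignments:
p=0, q=0: 0
p=0, q=1: 0
p=1, q=0: 1
p=1, q=1: 0
Count of True = 1

1


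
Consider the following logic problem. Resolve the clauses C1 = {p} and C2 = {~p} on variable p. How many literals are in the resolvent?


Remove p from C1 and ~p from C2.
C1 remainder: {}
C2 remainder: {}
Union (resolvent): {} (empty clause)
Resolvent has 0 literal(s).

0


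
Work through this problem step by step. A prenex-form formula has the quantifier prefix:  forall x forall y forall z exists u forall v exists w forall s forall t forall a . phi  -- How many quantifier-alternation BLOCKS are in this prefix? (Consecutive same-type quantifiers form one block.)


Quantifier-type sequence: A A A E A E A A A  (A=forall, E=exists)
Group into maximal same-type runs:
  Ax3 | Ex1 | Ax1 | Ex1 | Ax3
Number of blocks = 5

5


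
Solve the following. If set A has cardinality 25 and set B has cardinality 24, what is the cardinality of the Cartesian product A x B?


The Cartesian product A x B contains all ordered pairs (a, b).
|A x B| = |A| * |B| = 25 * 24 = 600

600


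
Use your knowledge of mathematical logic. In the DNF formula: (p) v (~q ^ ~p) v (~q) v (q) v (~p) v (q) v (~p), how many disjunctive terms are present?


A DNF formula is a disjunction of terms (conjunctions).
Terms are separated by v.
Counting the disjuncts: 7 terms.

7


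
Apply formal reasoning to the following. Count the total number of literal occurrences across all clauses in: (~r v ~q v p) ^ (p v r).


Counting literals in each clause:
Clause 1: 3 literal(s)
Clause 2: 2 literal(s)
Total = 5

5


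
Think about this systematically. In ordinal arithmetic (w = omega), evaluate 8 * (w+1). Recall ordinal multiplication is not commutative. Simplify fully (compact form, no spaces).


Compute 8 * (w+1).
Ordinal * is associative and left-distributive over +, but NOT commutative; for finite n>1, n*w = w but w*n stays w*n.
By left-distributivity: 8 * (w+1) = 8*w + 8*1 = w + 8 = w+8.
Result = w+8

w+8


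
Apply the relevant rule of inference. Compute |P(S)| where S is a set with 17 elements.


The power set of a set with n elements has 2^n elements.
|P(S)| = 2^17 = 131072

131072


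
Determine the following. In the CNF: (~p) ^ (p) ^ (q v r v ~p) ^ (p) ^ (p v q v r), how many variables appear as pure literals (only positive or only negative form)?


Check each variable for pure literal status:
p: mixed (not pure)
q: pure positive
r: pure positive
Pure literal count = 2

2


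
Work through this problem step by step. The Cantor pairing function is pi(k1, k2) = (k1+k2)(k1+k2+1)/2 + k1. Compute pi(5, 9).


k1 + k2 = 14
(k1+k2)(k1+k2+1)/2 = 14 * 15 / 2 = 105
pi = 105 + 5 = 110

110


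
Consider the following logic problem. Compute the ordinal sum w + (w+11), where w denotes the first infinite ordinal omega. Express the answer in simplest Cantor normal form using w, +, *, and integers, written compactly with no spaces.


Compute w + (w+11).
Ordinal + is associative but NOT commutative; for finite n>0, n + w = w but w + n stays w+n.
w + (w+11) = (w+w) + 11 = w*2+11.
Result = w*2+11

w*2+11


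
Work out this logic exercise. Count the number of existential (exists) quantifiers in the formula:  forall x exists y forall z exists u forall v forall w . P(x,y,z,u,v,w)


Quantifier prefix: forall x exists y forall z exists u forall v forall w
Mark each quantifier type:
  U E U E U U
Universal count = 4, Existential count = 2
Asked for existential (exists) quantifiers: 2

2


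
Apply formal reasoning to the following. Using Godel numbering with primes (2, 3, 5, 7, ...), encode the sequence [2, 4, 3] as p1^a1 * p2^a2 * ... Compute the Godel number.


Encode each element as an exponent of the corresponding prime:
  2^2 = 4
  3^4 = 81
  5^3 = 125
Product = 4 * 81 * 125 = 40500

40500


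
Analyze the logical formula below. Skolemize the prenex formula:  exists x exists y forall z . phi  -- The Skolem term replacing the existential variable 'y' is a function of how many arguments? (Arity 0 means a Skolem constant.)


Quantifier prefix: exists x exists y forall z
'y' is existentially quantified at position 2.
No universal quantifiers precede it.
Skolem function arity = 0 (a Skolem constant)

0


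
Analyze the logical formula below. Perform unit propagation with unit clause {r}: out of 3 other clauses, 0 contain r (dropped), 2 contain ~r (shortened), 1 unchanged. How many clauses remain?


Satisfied (removed): 0
Shortened (remain): 2
Unchanged (remain): 1
Remaining = 2 + 1 = 3

3


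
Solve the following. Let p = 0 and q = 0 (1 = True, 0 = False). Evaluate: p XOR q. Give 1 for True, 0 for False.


p = 0, q = 0
Operation: p XOR q
Evaluate: 0 XOR 0 = 0

0


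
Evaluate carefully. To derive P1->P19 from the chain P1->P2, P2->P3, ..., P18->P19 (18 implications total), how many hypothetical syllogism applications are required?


With 18 implications in a chain connecting 19 propositions:
P1->P2, P2->P3, ..., P18->P19
Steps needed = (number of implications) - 1 = 18 - 1 = 17

17


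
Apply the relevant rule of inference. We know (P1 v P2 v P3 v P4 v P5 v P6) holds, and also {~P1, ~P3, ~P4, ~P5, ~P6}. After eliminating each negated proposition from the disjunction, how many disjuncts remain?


Original disjuncts (6): P1, P2, P3, P4, P5, P6
Negated (eliminate): ~P1, ~P3, ~P4, ~P5, ~P6
Remaining disjuncts: P2
Count = 6 - 5 = 1

1


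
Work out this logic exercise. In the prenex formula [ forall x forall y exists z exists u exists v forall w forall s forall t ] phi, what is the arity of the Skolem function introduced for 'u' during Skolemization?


Quantifier prefix: forall x forall y exists z exists u exists v forall w forall s forall t
'u' is existentially quantified at position 4.
Universal variables preceding it: x, y
Skolem function arity = 2

2


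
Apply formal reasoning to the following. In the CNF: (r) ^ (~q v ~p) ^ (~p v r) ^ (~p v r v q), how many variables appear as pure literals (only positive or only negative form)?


Check each variable for pure literal status:
p: pure negative
q: mixed (not pure)
r: pure positive
Pure literal count = 2

2


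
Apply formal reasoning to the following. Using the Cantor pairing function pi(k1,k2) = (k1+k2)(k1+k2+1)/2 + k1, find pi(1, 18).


k1 + k2 = 19
(k1+k2)(k1+k2+1)/2 = 19 * 20 / 2 = 190
pi = 190 + 1 = 191

191


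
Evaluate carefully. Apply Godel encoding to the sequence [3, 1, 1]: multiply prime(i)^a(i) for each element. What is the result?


Encode each element as an exponent of the corresponding prime:
  2^3 = 8
  3^1 = 3
  5^1 = 5
Product = 8 * 3 * 5 = 120

120


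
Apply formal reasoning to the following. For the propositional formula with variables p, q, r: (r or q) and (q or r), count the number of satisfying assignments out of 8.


Evaluate all 8 assignments for p, q, r:
p=0, q=0, r=0: 0
p=0, q=0, r=1: 1
p=0, q=1, r=0: 1
p=0, q=1, r=1: 1
p=1, q=0, r=0: 0
p=1, q=0, r=1: 1
p=1, q=1, r=0: 1
p=1, q=1, r=1: 1
Satisfying count = 6

6


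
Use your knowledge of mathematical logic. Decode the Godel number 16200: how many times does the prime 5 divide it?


Factorize 16200 by dividing by 5 repeatedly.
Division steps: 5 divides 16200 exactly 2 time(s).
Exponent of 5 = 2

2


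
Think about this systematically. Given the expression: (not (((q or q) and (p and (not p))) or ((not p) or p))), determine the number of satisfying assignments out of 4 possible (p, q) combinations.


Check all 4 assignments:
p=0, q=0: 0
p=0, q=1: 0
p=1, q=0: 0
p=1, q=1: 0
Count of True = 0

0


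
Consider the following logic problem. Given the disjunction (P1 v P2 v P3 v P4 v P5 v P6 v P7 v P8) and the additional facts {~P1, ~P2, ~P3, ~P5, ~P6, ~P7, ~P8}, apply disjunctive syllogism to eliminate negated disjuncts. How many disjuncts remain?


Original disjuncts (8): P1, P2, P3, P4, P5, P6, P7, P8
Negated (eliminate): ~P1, ~P2, ~P3, ~P5, ~P6, ~P7, ~P8
Remaining disjuncts: P4
Count = 8 - 7 = 1

1


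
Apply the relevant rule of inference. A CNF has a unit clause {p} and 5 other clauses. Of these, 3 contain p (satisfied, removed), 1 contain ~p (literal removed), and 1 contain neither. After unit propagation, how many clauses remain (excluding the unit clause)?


Satisfied (removed): 3
Shortened (remain): 1
Unchanged (remain): 1
Remaining = 1 + 1 = 2

2


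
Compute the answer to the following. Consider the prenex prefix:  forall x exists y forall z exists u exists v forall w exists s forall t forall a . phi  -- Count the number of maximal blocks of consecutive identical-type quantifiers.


Quantifier-type sequence: A E A E E A E A A  (A=forall, E=exists)
Group into maximal same-type runs:
  Ax1 | Ex1 | Ax1 | Ex2 | Ax1 | Ex1 | Ax2
Number of blocks = 7

7


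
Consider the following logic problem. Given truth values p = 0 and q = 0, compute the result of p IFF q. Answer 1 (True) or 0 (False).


p = 0, q = 0
Operation: p IFF q
Evaluate: 0 IFF 0 = 1

1


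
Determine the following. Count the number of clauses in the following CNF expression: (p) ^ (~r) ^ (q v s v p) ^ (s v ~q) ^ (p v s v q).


A CNF formula is a conjunction of clauses.
Clauses are separated by ^.
Counting the conjuncts: 5 clauses.

5


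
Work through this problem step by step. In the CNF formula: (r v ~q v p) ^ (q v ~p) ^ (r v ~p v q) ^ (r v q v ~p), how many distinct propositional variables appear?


Identify each variable that appears in the formula.
Variables found: p, q, r
Count = 3

3


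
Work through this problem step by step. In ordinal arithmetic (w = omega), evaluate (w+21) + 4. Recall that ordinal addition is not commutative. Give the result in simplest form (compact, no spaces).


Compute (w+21) + 4.
Ordinal + is associative but NOT commutative; for finite n>0, n + w = w but w + n stays w+n.
By associativity: (w+21) + 4 = w + (21+4) = w+25.
Result = w+25

w+25


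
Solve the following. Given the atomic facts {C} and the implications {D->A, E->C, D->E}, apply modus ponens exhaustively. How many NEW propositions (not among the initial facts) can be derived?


Initial facts: {C}
Apply modus ponens to closure:
  (no implication fires)
Final known: {C}
New propositions: {(none)}
Count = 0

0


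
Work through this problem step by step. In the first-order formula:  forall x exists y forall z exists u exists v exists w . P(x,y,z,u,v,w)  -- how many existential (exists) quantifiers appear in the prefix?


Quantifier prefix: forall x exists y forall z exists u exists v exists w
Mark each quantifier type:
  U E U E E E
Universal count = 2, Existential count = 4
Asked for existential (exists) quantifiers: 4

4


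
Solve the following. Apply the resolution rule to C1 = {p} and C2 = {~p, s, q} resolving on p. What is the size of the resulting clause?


Remove p from C1 and ~p from C2.
C1 remainder: {}
C2 remainder: {s, q}
Union (resolvent): {q, s}
Resolvent has 2 literal(s).

2


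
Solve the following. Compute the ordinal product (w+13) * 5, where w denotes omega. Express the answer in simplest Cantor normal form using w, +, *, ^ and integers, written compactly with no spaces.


Compute (w+13) * 5.
Ordinal * is associative and left-distributive over +, but NOT commutative; for finite n>1, n*w = w but w*n stays w*n.
(w+13) * 5 = (w+13) repeated 5 times. Each intermediate +13 is absorbed by the following w; only the last survives: w*5+13.
Result = w*5+13

w*5+13


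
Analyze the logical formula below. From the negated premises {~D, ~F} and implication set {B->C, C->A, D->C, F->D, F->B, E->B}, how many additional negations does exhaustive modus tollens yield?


Initial negated facts: {~D, ~F}
Apply modus tollens to closure:
  (no implication fires)
Final negated: {~D, ~F}
New negations: {(none)}
Count = 0

0


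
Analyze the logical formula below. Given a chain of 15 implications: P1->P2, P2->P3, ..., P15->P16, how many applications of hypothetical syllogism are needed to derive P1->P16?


With 15 implications in a chain connecting 16 propositions:
P1->P2, P2->P3, ..., P15->P16
Steps needed = (number of implications) - 1 = 15 - 1 = 14

14


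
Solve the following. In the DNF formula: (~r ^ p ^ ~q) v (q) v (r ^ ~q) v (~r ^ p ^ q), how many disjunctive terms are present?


A DNF formula is a disjunction of terms (conjunctions).
Terms are separated by v.
Counting the disjuncts: 4 terms.

4


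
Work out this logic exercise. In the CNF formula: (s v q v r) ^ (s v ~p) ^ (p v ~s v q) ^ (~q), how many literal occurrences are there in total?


Counting literals in each clause:
Clause 1: 3 literal(s)
Clause 2: 2 literal(s)
Clause 3: 3 literal(s)
Clause 4: 1 literal(s)
Total = 9

9


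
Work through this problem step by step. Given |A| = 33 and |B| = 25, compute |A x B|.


The Cartesian product A x B contains all ordered pairs (a, b).
|A x B| = |A| * |B| = 33 * 25 = 825

825


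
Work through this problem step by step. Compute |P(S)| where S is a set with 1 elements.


The power set of a set with n elements has 2^n elements.
|P(S)| = 2^1 = 2

2


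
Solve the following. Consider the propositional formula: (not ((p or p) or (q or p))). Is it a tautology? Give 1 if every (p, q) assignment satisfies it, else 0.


Check all 4 assignments:
p=0, q=0: 1
p=0, q=1: 0
p=1, q=0: 0
p=1, q=1: 0
Satisfying count = 1/4.
Tautology iff count = 4: no.

0


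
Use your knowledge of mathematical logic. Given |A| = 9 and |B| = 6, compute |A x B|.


The Cartesian product A x B contains all ordered pairs (a, b).
|A x B| = |A| * |B| = 9 * 6 = 54

54


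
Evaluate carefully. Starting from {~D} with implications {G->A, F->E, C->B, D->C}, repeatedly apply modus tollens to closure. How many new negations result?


Initial negated facts: {~D}
Apply modus tollens to closure:
  (no implication fires)
Final negated: {~D}
New negations: {(none)}
Count = 0

0


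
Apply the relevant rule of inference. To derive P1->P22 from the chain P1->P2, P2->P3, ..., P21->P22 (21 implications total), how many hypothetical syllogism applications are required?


With 21 implications in a chain connecting 22 propositions:
P1->P2, P2->P3, ..., P21->P22
Steps needed = (number of implications) - 1 = 21 - 1 = 20

20


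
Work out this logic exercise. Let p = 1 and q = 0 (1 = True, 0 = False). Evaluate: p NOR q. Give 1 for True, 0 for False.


p = 1, q = 0
Operation: p NOR q
Evaluate: 1 NOR 0 = 0

0


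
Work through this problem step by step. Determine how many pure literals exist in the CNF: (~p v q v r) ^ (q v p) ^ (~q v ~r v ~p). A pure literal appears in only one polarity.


Check each variable for pure literal status:
p: mixed (not pure)
q: mixed (not pure)
r: mixed (not pure)
Pure literal count = 0

0


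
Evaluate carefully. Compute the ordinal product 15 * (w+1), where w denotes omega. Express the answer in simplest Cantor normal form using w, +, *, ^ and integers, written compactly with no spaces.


Compute 15 * (w+1).
Ordinal * is associative and left-distributive over +, but NOT commutative; for finite n>1, n*w = w but w*n stays w*n.
By left-distributivity: 15 * (w+1) = 15*w + 15*1 = w + 15 = w+15.
Result = w+15

w+15


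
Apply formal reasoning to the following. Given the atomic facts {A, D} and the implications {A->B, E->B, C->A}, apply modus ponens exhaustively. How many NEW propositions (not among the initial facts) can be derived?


Initial facts: {A, D}
Apply modus ponens to closure:
  A and A->B  =>  B
Final known: {A, B, D}
New propositions: {B}
Count = 1

1


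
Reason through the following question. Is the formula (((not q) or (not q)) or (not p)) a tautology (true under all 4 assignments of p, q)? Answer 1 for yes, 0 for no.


Check all 4 assignments:
p=0, q=0: 1
p=0, q=1: 1
p=1, q=0: 1
p=1, q=1: 0
Satisfying count = 3/4.
Tautology iff count = 4: no.

0


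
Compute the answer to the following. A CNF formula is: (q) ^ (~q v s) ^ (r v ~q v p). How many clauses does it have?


A CNF formula is a conjunction of clauses.
Clauses are separated by ^.
Counting the conjuncts: 3 clauses.

3


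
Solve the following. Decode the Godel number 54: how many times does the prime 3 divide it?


Factorize 54 by dividing by 3 repeatedly.
Division steps: 3 divides 54 exactly 3 time(s).
Exponent of 3 = 3

3


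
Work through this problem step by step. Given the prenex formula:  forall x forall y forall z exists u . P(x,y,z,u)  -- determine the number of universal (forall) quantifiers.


Quantifier prefix: forall x forall y forall z exists u
Mark each quantifier type:
  U U U E
Universal count = 3, Existential count = 1
Asked for universal (forall) quantifiers: 3

3


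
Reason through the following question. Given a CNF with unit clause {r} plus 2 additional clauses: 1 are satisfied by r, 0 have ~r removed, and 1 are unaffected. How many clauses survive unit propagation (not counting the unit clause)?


Satisfied (removed): 1
Shortened (remain): 0
Unchanged (remain): 1
Remaining = 0 + 1 = 1

1


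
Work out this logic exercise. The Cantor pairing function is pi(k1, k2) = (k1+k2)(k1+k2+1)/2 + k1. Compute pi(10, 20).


k1 + k2 = 30
(k1+k2)(k1+k2+1)/2 = 30 * 31 / 2 = 465
pi = 465 + 10 = 475

475


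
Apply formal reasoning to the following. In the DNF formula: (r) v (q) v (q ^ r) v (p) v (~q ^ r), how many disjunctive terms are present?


A DNF formula is a disjunction of terms (conjunctions).
Terms are separated by v.
Counting the disjuncts: 5 terms.

5


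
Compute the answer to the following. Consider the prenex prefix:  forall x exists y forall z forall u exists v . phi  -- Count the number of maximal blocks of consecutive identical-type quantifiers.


Quantifier-type sequence: A E A A E  (A=forall, E=exists)
Group into maximal same-type runs:
  Ax1 | Ex1 | Ax2 | Ex1
Number of blocks = 4

4


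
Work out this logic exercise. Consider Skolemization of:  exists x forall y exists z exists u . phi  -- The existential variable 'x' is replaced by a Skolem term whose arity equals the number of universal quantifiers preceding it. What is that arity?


Quantifier prefix: exists x forall y exists z exists u
'x' is existentially quantified at position 1.
No universal quantifiers precede it.
Skolem function arity = 0 (a Skolem constant)

0


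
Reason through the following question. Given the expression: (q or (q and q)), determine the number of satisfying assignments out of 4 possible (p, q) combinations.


Check all 4 assignments:
p=0, q=0: 0
p=0, q=1: 1
p=1, q=0: 0
p=1, q=1: 1
Count of True = 2

2


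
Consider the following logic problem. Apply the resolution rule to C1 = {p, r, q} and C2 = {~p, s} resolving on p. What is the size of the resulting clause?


Remove p from C1 and ~p from C2.
C1 remainder: {r, q}
C2 remainder: {s}
Union (resolvent): {q, r, s}
Resolvent has 3 literal(s).

3


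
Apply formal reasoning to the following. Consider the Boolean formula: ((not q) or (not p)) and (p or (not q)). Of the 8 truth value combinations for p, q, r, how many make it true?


Evaluate all 8 assignments for p, q, r:
p=0, q=0, r=0: 1
p=0, q=0, r=1: 1
p=0, q=1, r=0: 0
p=0, q=1, r=1: 0
p=1, q=0, r=0: 1
p=1, q=0, r=1: 1
p=1, q=1, r=0: 0
p=1, q=1, r=1: 0
Satisfying count = 4

4


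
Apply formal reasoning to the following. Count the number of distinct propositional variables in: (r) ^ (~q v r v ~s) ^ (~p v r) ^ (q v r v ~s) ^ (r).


Identify each variable that appears in the formula.
Variables found: p, q, r, s
Count = 4

4


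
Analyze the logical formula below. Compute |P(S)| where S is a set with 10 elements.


The power set of a set with n elements has 2^n elements.
|P(S)| = 2^10 = 1024

1024


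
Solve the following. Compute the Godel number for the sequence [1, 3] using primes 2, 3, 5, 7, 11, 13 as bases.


Encode each element as an exponent of the corresponding prime:
  2^1 = 2
  3^3 = 27
Product = 2 * 27 = 54

54


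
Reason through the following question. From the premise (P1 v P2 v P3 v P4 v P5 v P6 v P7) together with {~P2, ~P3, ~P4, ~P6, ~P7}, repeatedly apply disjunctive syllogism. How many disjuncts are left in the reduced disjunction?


Original disjuncts (7): P1, P2, P3, P4, P5, P6, P7
Negated (eliminate): ~P2, ~P3, ~P4, ~P6, ~P7
Remaining disjuncts: P1, P5
Count = 7 - 5 = 2

2


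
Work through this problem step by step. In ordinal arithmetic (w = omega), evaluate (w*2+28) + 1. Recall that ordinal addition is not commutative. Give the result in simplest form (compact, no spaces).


Compute (w*2+28) + 1.
Ordinal + is associative but NOT commutative; for finite n>0, n + w = w but w + n stays w+n.
By associativity: (w*2+28) + 1 = w*2 + (28+1) = w*2+29.
Result = w*2+29

w*2+29


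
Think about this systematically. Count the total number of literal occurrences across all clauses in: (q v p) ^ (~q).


Counting literals in each clause:
Clause 1: 2 literal(s)
Clause 2: 1 literal(s)
Total = 3

3


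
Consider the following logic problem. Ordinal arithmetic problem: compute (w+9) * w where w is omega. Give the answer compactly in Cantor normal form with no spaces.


Compute (w+9) * w.
Ordinal * is associative and left-distributive over +, but NOT commutative; for finite n>1, n*w = w but w*n stays w*n.
(w+9) * w = sup{(w+9)*k : k<w} = sup{w*k+9} = w^2 (the +9 tail is absorbed in the limit).
Result = w^2

w^2


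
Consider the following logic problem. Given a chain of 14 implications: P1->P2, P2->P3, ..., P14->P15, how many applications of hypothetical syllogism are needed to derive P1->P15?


With 14 implications in a chain connecting 15 propositions:
P1->P2, P2->P3, ..., P14->P15
Steps needed = (number of implications) - 1 = 14 - 1 = 13

13


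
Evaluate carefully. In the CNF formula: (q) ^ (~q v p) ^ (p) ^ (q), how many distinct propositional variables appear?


Identify each variable that appears in the formula.
Variables found: p, q
Count = 2

2


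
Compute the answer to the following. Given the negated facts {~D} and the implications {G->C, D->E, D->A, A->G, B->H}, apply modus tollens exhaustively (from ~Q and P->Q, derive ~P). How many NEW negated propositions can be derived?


Initial negated facts: {~D}
Apply modus tollens to closure:
  (no implication fires)
Final negated: {~D}
New negations: {(none)}
Count = 0

0
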